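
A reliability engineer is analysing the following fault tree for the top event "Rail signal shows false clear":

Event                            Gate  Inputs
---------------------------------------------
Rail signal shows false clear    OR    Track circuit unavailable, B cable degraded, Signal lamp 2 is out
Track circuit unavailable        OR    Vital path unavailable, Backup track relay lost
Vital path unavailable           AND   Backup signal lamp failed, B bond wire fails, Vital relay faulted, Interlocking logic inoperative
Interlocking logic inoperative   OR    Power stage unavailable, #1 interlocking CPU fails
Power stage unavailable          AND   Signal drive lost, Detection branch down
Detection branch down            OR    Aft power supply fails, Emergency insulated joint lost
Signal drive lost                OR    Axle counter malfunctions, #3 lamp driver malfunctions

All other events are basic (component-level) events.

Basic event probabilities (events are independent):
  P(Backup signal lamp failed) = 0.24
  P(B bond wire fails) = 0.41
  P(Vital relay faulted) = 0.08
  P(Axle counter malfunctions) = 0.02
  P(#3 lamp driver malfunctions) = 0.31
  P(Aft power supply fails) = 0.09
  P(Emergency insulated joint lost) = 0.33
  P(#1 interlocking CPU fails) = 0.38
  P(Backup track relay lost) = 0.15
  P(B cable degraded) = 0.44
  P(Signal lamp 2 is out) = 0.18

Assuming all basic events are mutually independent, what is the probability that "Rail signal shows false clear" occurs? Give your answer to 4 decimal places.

0.6111

P(Signal drive lost) [OR] = 1 − (1−0.02) × (1−0.31) = 0.323800
P(Detection branch down) [OR] = 1 − (1−0.09) × (1−0.33) = 0.390300
P(Power stage unavailable) [AND] = 0.323800 × 0.390300 = 0.126379
P(Interlocking logic inoperative) [OR] = 1 − (1−0.126379) × (1−0.38) = 0.458355
P(Vital path unavailable) [AND] = 0.24 × 0.41 × 0.08 × 0.458355 = 0.003608
P(Track circuit unavailable) [OR] = 1 − (1−0.003608) × (1−0.15) = 0.153067
P(Rail signal shows false clear) [OR] = 1 − (1−0.153067) × (1−0.44) × (1−0.18) = 0.611088
Rounded to 4 decimal places: P(Rail signal shows false clear) ≈ 0.6111.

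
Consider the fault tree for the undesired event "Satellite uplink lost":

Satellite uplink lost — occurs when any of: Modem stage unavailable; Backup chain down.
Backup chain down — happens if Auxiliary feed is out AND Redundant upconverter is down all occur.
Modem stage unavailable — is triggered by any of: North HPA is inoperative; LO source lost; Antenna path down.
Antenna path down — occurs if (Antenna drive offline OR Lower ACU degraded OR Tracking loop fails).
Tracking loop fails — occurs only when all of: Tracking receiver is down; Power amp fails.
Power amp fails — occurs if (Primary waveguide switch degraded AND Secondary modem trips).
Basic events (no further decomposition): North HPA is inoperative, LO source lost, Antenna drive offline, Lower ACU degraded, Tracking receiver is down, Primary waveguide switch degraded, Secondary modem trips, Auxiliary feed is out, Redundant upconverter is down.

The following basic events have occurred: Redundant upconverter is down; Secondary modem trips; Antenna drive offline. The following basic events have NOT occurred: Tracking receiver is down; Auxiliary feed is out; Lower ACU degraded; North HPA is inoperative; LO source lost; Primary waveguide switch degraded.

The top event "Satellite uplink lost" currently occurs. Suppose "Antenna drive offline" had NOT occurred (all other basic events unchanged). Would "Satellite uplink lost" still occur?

Counterfactual: set "Antenna drive offline" to not occurred.
Power amp fails [AND]: Primary waveguide switch degraded=not, Secondary modem trips=occurs → not all inputs occur → does not occur.
Tracking loop fails [AND]: Tracking receiver is down=not, Power amp fails=not → not all inputs occur → does not occur.
Antenna path down [OR]: Antenna drive offline=not, Lower ACU degraded=not, Tracking loop fails=not → no input occurs → does not occur.
Modem stage unavailable [OR]: North HPA is inoperative=not, LO source lost=not, Antenna path down=not → no input occurs → does not occur.
Backup chain down [AND]: Auxiliary feed is out=not, Redundant upconverter is down=occurs → not all inputs occur → does not occur.
Satellite uplink lost [OR]: Modem stage unavailable=not, Backup chain down=not → no input occurs → does not occur.

No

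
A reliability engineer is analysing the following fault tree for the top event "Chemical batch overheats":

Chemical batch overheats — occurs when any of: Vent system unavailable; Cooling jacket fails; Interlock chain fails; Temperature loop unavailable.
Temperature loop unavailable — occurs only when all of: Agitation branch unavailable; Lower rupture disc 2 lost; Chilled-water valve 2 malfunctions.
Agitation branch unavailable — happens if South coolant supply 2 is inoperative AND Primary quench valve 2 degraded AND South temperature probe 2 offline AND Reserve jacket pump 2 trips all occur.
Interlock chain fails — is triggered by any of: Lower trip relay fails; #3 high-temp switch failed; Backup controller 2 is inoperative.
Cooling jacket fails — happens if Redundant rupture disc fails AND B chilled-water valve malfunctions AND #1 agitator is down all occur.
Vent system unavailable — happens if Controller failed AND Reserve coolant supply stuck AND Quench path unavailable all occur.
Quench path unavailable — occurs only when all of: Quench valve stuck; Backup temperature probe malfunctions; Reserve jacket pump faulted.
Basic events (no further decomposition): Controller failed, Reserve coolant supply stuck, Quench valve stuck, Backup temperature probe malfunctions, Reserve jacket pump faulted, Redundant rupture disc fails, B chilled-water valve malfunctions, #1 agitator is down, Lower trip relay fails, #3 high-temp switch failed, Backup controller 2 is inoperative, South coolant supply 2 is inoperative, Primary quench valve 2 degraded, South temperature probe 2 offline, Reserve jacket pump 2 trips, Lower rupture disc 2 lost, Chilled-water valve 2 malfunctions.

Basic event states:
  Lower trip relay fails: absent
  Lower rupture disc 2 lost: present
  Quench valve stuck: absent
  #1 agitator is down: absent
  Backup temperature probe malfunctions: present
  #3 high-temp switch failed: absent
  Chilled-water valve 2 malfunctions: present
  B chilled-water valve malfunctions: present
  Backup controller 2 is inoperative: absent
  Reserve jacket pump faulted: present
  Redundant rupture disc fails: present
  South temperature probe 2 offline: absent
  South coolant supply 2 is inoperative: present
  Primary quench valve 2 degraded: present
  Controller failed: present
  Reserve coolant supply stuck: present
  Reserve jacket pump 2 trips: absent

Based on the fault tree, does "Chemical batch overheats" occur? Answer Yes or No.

Quench path unavailable [AND]: Quench valve stuck=not, Backup temperature probe malfunctions=occurs, Reserve jacket pump faulted=occurs → not all inputs occur → does not occur.
Vent system unavailable [AND]: Controller failed=occurs, Reserve coolant supply stuck=occurs, Quench path unavailable=not → not all inputs occur → does not occur.
Cooling jacket fails [AND]: Redundant rupture disc fails=occurs, B chilled-water valve malfunctions=occurs, #1 agitator is down=not → not all inputs occur → does not occur.
Interlock chain fails [OR]: Lower trip relay fails=not, #3 high-temp switch failed=not, Backup controller 2 is inoperative=not → no input occurs → does not occur.
Agitation branch unavailable [AND]: South coolant supply 2 is inoperative=occurs, Primary quench valve 2 degraded=occurs, South temperature probe 2 offline=not, Reserve jacket pump 2 trips=not → not all inputs occur → does not occur.
Temperature loop unavailable [AND]: Agitation branch unavailable=not, Lower rupture disc 2 lost=occurs, Chilled-water valve 2 malfunctions=occurs → not all inputs occur → does not occur.
Chemical batch overheats [OR]: Vent system unavailable=not, Cooling jacket fails=not, Interlock chain fails=not, Temperature loop unavailable=not → no input occurs → does not occur.

No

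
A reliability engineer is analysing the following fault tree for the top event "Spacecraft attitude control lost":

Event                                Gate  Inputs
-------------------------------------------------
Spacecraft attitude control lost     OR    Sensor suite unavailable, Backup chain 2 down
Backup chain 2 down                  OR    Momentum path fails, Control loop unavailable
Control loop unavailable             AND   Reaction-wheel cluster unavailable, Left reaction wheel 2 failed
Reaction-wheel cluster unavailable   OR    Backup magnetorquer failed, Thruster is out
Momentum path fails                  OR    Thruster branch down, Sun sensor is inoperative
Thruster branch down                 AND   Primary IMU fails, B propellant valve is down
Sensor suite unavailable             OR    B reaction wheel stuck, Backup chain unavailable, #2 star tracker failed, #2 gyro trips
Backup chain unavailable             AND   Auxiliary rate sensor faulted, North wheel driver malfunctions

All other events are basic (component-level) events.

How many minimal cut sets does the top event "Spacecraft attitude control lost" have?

8

Backup chain unavailable [AND]: one cut set from each child combined → 1 × 1 = 1 cut set(s).
Sensor suite unavailable [OR]: union of children's cut sets → 4 cut set(s).
Thruster branch down [AND]: one cut set from each child combined → 1 × 1 = 1 cut set(s).
Momentum path fails [OR]: union of children's cut sets → 2 cut set(s).
Reaction-wheel cluster unavailable [OR]: union of children's cut sets → 2 cut set(s).
Control loop unavailable [AND]: one cut set from each child combined → 2 × 1 = 2 cut set(s).
Backup chain 2 down [OR]: union of children's cut sets → 4 cut set(s).
Spacecraft attitude control lost [OR]: union of children's cut sets → 8 cut set(s).
Minimal cut sets: {B reaction wheel stuck}; {Auxiliary rate sensor faulted, North wheel driver malfunctions}; {#2 star tracker failed}; {#2 gyro trips}; {B propellant valve is down, Primary IMU fails}; {Sun sensor is inoperative}; {Backup magnetorquer failed, Left reaction wheel 2 failed}; {Left reaction wheel 2 failed, Thruster is out}.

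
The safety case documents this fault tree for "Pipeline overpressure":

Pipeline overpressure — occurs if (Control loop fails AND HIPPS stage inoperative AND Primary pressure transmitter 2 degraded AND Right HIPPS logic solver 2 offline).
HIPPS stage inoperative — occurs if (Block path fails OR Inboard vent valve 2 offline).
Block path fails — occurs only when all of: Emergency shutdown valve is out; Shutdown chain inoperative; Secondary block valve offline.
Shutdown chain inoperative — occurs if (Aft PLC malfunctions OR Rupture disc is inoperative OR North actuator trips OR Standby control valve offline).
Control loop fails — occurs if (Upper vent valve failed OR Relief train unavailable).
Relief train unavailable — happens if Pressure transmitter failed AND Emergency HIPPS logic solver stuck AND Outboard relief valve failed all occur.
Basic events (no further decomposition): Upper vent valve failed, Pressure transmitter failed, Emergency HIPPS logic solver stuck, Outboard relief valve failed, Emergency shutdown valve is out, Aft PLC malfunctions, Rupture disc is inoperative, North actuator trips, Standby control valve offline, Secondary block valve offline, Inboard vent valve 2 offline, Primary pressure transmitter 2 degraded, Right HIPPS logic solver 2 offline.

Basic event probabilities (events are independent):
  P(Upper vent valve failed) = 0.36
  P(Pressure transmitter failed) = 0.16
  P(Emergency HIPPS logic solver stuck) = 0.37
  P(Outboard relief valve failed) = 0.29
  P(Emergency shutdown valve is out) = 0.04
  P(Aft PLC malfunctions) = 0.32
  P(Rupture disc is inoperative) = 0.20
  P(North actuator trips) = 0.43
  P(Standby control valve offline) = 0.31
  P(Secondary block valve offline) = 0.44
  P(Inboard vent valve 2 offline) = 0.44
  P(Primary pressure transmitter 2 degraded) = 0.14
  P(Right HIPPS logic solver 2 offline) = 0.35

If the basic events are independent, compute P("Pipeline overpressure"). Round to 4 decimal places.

0.0081

P(Relief train unavailable) [AND] = 0.16 × 0.37 × 0.29 = 0.017168
P(Control loop fails) [OR] = 1 − (1−0.36) × (1−0.017168) = 0.370988
P(Shutdown chain inoperative) [OR] = 1 − (1−0.32) × (1−0.20) × (1−0.43) × (1−0.31) = 0.786045
P(Block path fails) [AND] = 0.04 × 0.786045 × 0.44 = 0.013834
P(HIPPS stage inoperative) [OR] = 1 − (1−0.013834) × (1−0.44) = 0.447747
P(Pipeline overpressure) [AND] = 0.370988 × 0.447747 × 0.14 × 0.35 = 0.008139
Rounded to 4 decimal places: P(Pipeline overpressure) ≈ 0.0081.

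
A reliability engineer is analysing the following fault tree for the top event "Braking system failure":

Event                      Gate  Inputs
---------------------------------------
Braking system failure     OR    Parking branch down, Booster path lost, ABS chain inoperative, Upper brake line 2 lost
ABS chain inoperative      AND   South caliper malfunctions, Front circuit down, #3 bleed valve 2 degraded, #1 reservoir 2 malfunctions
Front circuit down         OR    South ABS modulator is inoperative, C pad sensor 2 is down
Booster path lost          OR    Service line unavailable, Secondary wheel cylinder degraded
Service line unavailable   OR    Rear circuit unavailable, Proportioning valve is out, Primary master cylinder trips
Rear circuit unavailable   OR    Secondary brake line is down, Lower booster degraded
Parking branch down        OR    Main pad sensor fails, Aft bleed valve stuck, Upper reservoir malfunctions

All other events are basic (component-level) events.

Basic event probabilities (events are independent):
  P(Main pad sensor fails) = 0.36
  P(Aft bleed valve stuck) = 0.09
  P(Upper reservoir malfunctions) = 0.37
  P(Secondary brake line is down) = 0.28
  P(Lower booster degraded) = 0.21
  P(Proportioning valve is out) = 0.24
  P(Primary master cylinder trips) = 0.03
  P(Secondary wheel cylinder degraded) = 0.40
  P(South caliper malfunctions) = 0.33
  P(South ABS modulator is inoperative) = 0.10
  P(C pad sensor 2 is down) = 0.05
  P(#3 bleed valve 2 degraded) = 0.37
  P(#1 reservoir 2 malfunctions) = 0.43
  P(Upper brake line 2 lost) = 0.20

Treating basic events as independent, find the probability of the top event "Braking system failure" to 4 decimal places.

P(Parking branch down) [OR] = 1 − (1−0.36) × (1−0.09) × (1−0.37) = 0.633088
P(Rear circuit unavailable) [OR] = 1 − (1−0.28) × (1−0.21) = 0.431200
P(Service line unavailable) [OR] = 1 − (1−0.431200) × (1−0.24) × (1−0.03) = 0.580681
P(Booster path lost) [OR] = 1 − (1−0.580681) × (1−0.40) = 0.748409
P(Front circuit down) [OR] = 1 − (1−0.10) × (1−0.05) = 0.145000
P(ABS chain inoperative) [AND] = 0.33 × 0.145000 × 0.37 × 0.43 = 0.007613
P(Braking system failure) [OR] = 1 − (1−0.633088) × (1−0.748409) × (1−0.007613) × (1−0.20) = 0.926713
Rounded to 4 decimal places: P(Braking system failure) ≈ 0.9267.

0.9267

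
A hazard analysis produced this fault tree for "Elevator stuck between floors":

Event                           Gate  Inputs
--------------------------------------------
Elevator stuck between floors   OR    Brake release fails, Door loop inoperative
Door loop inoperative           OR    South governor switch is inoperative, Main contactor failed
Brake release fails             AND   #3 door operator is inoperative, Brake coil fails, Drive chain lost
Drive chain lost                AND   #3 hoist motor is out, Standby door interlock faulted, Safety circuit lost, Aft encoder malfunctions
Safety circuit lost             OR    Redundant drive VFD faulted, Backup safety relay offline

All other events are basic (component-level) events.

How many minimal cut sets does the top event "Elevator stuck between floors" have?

Safety circuit lost [OR]: union of children's cut sets → 2 cut set(s).
Drive chain lost [AND]: one cut set from each child combined → 1 × 1 × 2 × 1 = 2 cut set(s).
Brake release fails [AND]: one cut set from each child combined → 1 × 1 × 2 = 2 cut set(s).
Door loop inoperative [OR]: union of children's cut sets → 2 cut set(s).
Elevator stuck between floors [OR]: union of children's cut sets → 4 cut set(s).
Minimal cut sets: {#3 door operator is inoperative, #3 hoist motor is out, Aft encoder malfunctions, Brake coil fails, Redundant drive VFD faulted, Standby door interlock faulted}; {#3 door operator is inoperative, #3 hoist motor is out, Aft encoder malfunctions, Backup safety relay offline, Brake coil fails, Standby door interlock faulted}; {South governor switch is inoperative}; {Main contactor failed}.

4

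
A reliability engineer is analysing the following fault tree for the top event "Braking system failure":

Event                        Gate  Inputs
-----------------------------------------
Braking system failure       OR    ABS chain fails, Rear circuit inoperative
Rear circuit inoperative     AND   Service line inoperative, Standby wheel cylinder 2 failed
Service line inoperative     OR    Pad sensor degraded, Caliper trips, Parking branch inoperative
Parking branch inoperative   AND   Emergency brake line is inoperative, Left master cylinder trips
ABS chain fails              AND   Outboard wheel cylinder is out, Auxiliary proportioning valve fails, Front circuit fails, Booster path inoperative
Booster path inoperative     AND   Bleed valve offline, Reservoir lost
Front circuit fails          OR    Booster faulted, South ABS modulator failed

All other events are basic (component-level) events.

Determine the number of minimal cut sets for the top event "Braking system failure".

5

Front circuit fails [OR]: union of children's cut sets → 2 cut set(s).
Booster path inoperative [AND]: one cut set from each child combined → 1 × 1 = 1 cut set(s).
ABS chain fails [AND]: one cut set from each child combined → 1 × 1 × 2 × 1 = 2 cut set(s).
Parking branch inoperative [AND]: one cut set from each child combined → 1 × 1 = 1 cut set(s).
Service line inoperative [OR]: union of children's cut sets → 3 cut set(s).
Rear circuit inoperative [AND]: one cut set from each child combined → 3 × 1 = 3 cut set(s).
Braking system failure [OR]: union of children's cut sets → 5 cut set(s).
Minimal cut sets: {Auxiliary proportioning valve fails, Bleed valve offline, Booster faulted, Outboard wheel cylinder is out, Reservoir lost}; {Auxiliary proportioning valve fails, Bleed valve offline, Outboard wheel cylinder is out, Reservoir lost, South ABS modulator failed}; {Pad sensor degraded, Standby wheel cylinder 2 failed}; {Caliper trips, Standby wheel cylinder 2 failed}; {Emergency brake line is inoperative, Left master cylinder trips, Standby wheel cylinder 2 failed}.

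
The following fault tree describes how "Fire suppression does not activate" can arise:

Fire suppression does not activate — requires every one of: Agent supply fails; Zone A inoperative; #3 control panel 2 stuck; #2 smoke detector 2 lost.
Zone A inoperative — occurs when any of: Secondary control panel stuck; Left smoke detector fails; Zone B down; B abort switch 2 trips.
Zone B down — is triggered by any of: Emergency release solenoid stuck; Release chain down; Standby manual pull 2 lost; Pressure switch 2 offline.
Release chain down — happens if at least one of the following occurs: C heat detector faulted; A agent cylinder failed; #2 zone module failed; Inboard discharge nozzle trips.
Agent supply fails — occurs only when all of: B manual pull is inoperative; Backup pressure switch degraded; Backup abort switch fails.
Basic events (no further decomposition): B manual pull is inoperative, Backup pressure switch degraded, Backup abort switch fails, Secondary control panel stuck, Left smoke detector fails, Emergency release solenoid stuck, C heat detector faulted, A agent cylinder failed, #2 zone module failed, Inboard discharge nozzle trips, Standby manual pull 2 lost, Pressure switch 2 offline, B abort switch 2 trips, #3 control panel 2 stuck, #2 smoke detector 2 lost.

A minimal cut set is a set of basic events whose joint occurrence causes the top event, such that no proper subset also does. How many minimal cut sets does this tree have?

Agent supply fails [AND]: one cut set from each child combined → 1 × 1 × 1 = 1 cut set(s).
Release chain down [OR]: union of children's cut sets → 4 cut set(s).
Zone B down [OR]: union of children's cut sets → 7 cut set(s).
Zone A inoperative [OR]: union of children's cut sets → 10 cut set(s).
Fire suppression does not activate [AND]: one cut set from each child combined → 1 × 10 × 1 × 1 = 10 cut set(s).
Minimal cut sets: {#2 smoke detector 2 lost, #3 control panel 2 stuck, B manual pull is inoperative, Backup abort switch fails, Backup pressure switch degraded, Secondary control panel stuck}; {#2 smoke detector 2 lost, #3 control panel 2 stuck, B manual pull is inoperative, Backup abort switch fails, Backup pressure switch degraded, Left smoke detector fails}; {#2 smoke detector 2 lost, #3 control panel 2 stuck, B manual pull is inoperative, Backup abort switch fails, Backup pressure switch degraded, Emergency release solenoid stuck}; {#2 smoke detector 2 lost, #3 control panel 2 stuck, B manual pull is inoperative, Backup abort switch fails, Backup pressure switch degraded, C heat detector faulted}; {#2 smoke detector 2 lost, #3 control panel 2 stuck, A agent cylinder failed, B manual pull is inoperative, Backup abort switch fails, Backup pressure switch degraded}; {#2 smoke detector 2 lost, #2 zone module failed, #3 control panel 2 stuck, B manual pull is inoperative, Backup abort switch fails, Backup pressure switch degraded}; {#2 smoke detector 2 lost, #3 control panel 2 stuck, B manual pull is inoperative, Backup abort switch fails, Backup pressure switch degraded, Inboard discharge nozzle trips}; {#2 smoke detector 2 lost, #3 control panel 2 stuck, B manual pull is inoperative, Backup abort switch fails, Backup pressure switch degraded, Standby manual pull 2 lost}; {#2 smoke detector 2 lost, #3 control panel 2 stuck, B manual pull is inoperative, Backup abort switch fails, Backup pressure switch degraded, Pressure switch 2 offline}; {#2 smoke detector 2 lost, #3 control panel 2 stuck, B abort switch 2 trips, B manual pull is inoperative, Backup abort switch fails, Backup pressure switch degraded}.

10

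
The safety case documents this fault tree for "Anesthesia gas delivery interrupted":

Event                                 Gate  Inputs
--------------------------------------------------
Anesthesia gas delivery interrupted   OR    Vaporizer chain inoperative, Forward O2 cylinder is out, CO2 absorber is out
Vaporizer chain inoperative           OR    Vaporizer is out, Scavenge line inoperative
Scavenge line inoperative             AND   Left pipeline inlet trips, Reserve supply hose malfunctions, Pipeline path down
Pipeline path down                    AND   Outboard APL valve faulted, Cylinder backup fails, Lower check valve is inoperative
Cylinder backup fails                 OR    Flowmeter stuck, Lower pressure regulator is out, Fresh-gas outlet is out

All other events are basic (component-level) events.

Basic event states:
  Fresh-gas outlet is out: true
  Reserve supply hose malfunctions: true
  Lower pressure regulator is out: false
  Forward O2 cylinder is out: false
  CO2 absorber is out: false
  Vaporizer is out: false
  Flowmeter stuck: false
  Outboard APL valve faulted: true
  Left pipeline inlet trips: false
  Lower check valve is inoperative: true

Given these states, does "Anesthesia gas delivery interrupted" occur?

No

Cylinder backup fails [OR]: Flowmeter stuck=not, Lower pressure regulator is out=not, Fresh-gas outlet is out=occurs → at least one input occurs → occurs.
Pipeline path down [AND]: Outboard APL valve faulted=occurs, Cylinder backup fails=occurs, Lower check valve is inoperative=occurs → all inputs occur → occurs.
Scavenge line inoperative [AND]: Left pipeline inlet trips=not, Reserve supply hose malfunctions=occurs, Pipeline path down=occurs → not all inputs occur → does not occur.
Vaporizer chain inoperative [OR]: Vaporizer is out=not, Scavenge line inoperative=not → no input occurs → does not occur.
Anesthesia gas delivery interrupted [OR]: Vaporizer chain inoperative=not, Forward O2 cylinder is out=not, CO2 absorber is out=not → no input occurs → does not occur.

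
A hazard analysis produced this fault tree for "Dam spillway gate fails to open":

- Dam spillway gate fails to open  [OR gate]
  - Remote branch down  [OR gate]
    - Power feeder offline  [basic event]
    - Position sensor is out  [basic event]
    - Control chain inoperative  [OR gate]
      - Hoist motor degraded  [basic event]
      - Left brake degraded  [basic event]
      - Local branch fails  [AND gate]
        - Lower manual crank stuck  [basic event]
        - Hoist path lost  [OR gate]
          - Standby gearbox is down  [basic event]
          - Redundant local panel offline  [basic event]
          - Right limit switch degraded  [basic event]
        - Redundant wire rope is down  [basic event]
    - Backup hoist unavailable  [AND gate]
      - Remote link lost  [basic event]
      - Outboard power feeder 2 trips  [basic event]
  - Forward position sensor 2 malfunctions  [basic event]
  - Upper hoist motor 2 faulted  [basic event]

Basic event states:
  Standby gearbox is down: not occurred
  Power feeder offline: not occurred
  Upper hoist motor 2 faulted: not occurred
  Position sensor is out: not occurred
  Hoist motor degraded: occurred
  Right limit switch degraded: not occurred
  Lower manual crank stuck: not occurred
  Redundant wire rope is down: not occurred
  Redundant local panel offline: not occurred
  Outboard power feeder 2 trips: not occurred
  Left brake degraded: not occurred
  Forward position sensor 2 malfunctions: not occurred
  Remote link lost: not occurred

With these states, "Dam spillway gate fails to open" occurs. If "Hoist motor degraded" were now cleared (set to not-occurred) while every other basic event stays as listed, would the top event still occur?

Counterfactual: set "Hoist motor degraded" to not occurred.
Hoist path lost [OR]: Standby gearbox is down=not, Redundant local panel offline=not, Right limit switch degraded=not → no input occurs → does not occur.
Local branch fails [AND]: Lower manual crank stuck=not, Hoist path lost=not, Redundant wire rope is down=not → not all inputs occur → does not occur.
Control chain inoperative [OR]: Hoist motor degraded=not, Left brake degraded=not, Local branch fails=not → no input occurs → does not occur.
Backup hoist unavailable [AND]: Remote link lost=not, Outboard power feeder 2 trips=not → not all inputs occur → does not occur.
Remote branch down [OR]: Power feeder offline=not, Position sensor is out=not, Control chain inoperative=not, Backup hoist unavailable=not → no input occurs → does not occur.
Dam spillway gate fails to open [OR]: Remote branch down=not, Forward position sensor 2 malfunctions=not, Upper hoist motor 2 faulted=not → no input occurs → does not occur.

No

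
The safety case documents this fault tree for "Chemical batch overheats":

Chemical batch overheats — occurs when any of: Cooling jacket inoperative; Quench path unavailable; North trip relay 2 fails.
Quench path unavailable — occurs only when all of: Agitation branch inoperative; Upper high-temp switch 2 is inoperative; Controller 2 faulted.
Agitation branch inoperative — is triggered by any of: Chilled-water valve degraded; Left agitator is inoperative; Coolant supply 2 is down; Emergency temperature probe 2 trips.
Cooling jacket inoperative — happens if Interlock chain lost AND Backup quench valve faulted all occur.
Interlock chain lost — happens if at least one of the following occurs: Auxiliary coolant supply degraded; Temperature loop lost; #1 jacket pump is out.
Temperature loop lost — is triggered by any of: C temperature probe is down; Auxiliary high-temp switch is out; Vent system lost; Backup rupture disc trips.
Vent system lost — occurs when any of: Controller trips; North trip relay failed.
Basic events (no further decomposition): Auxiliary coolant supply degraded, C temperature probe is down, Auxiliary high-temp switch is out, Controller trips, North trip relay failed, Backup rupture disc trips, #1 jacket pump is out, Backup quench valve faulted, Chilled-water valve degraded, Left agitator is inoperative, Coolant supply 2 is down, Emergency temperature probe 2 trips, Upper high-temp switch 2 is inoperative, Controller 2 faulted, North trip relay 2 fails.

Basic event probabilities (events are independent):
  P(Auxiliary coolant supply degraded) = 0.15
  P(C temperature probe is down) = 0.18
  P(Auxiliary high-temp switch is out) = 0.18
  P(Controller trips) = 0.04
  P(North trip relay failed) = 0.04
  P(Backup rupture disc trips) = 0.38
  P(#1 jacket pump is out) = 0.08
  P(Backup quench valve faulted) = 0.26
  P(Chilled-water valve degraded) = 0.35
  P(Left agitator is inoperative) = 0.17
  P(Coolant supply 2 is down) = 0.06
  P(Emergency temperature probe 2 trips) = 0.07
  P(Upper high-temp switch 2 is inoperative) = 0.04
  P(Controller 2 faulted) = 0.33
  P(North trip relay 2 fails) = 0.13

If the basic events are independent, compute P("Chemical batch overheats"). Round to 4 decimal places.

0.2932

P(Vent system lost) [OR] = 1 − (1−0.04) × (1−0.04) = 0.078400
P(Temperature loop lost) [OR] = 1 − (1−0.18) × (1−0.18) × (1−0.078400) × (1−0.38) = 0.615796
P(Interlock chain lost) [OR] = 1 − (1−0.15) × (1−0.615796) × (1−0.08) = 0.699552
P(Cooling jacket inoperative) [AND] = 0.699552 × 0.26 = 0.181884
P(Agitation branch inoperative) [OR] = 1 − (1−0.35) × (1−0.17) × (1−0.06) × (1−0.07) = 0.528369
P(Quench path unavailable) [AND] = 0.528369 × 0.04 × 0.33 = 0.006974
P(Chemical batch overheats) [OR] = 1 − (1−0.181884) × (1−0.006974) × (1−0.13) = 0.293203
Rounded to 4 decimal places: P(Chemical batch overheats) ≈ 0.2932.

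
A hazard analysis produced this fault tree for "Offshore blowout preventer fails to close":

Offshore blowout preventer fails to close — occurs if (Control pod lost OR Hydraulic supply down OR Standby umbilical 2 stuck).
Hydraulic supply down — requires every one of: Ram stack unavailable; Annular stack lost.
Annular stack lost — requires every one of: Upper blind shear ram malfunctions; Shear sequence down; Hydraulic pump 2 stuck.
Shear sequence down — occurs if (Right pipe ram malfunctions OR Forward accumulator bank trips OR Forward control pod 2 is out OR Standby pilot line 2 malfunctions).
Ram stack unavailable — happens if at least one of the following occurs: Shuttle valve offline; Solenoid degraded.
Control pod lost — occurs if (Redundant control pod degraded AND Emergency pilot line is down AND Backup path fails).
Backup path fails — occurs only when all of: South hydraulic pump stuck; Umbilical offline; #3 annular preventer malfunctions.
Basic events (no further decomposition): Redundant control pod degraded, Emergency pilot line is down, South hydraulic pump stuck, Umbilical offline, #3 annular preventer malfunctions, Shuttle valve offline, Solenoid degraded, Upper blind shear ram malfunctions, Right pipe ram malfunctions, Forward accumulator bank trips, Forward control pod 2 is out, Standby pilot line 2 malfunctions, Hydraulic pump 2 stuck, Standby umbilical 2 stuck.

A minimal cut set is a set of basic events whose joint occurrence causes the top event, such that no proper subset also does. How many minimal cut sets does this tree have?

Backup path fails [AND]: one cut set from each child combined → 1 × 1 × 1 = 1 cut set(s).
Control pod lost [AND]: one cut set from each child combined → 1 × 1 × 1 = 1 cut set(s).
Ram stack unavailable [OR]: union of children's cut sets → 2 cut set(s).
Shear sequence down [OR]: union of children's cut sets → 4 cut set(s).
Annular stack lost [AND]: one cut set from each child combined → 1 × 4 × 1 = 4 cut set(s).
Hydraulic supply down [AND]: one cut set from each child combined → 2 × 4 = 8 cut set(s).
Offshore blowout preventer fails to close [OR]: union of children's cut sets → 10 cut set(s).
Minimal cut sets: {#3 annular preventer malfunctions, Emergency pilot line is down, Redundant control pod degraded, South hydraulic pump stuck, Umbilical offline}; {Hydraulic pump 2 stuck, Right pipe ram malfunctions, Shuttle valve offline, Upper blind shear ram malfunctions}; {Forward accumulator bank trips, Hydraulic pump 2 stuck, Shuttle valve offline, Upper blind shear ram malfunctions}; {Forward control pod 2 is out, Hydraulic pump 2 stuck, Shuttle valve offline, Upper blind shear ram malfunctions}; {Hydraulic pump 2 stuck, Shuttle valve offline, Standby pilot line 2 malfunctions, Upper blind shear ram malfunctions}; {Hydraulic pump 2 stuck, Right pipe ram malfunctions, Solenoid degraded, Upper blind shear ram malfunctions}; {Forward accumulator bank trips, Hydraulic pump 2 stuck, Solenoid degraded, Upper blind shear ram malfunctions}; {Forward control pod 2 is out, Hydraulic pump 2 stuck, Solenoid degraded, Upper blind shear ram malfunctions}; {Hydraulic pump 2 stuck, Solenoid degraded, Standby pilot line 2 malfunctions, Upper blind shear ram malfunctions}; {Standby umbilical 2 stuck}.

10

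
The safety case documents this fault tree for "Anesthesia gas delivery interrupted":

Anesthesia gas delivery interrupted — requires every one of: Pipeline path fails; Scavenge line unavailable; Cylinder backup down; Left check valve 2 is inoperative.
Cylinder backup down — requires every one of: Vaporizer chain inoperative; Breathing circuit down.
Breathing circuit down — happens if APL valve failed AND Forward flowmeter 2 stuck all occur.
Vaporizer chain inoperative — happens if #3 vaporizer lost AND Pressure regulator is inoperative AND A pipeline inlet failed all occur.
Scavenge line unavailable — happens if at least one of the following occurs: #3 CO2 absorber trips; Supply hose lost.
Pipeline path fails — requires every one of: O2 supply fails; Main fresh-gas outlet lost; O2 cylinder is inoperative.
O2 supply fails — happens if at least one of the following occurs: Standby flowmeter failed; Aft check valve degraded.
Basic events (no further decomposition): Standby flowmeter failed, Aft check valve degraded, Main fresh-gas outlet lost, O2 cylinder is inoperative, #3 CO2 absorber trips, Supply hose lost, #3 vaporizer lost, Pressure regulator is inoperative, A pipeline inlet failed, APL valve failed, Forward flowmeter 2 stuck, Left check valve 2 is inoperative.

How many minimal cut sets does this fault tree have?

4

O2 supply fails [OR]: union of children's cut sets → 2 cut set(s).
Pipeline path fails [AND]: one cut set from each child combined → 2 × 1 × 1 = 2 cut set(s).
Scavenge line unavailable [OR]: union of children's cut sets → 2 cut set(s).
Vaporizer chain inoperative [AND]: one cut set from each child combined → 1 × 1 × 1 = 1 cut set(s).
Breathing circuit down [AND]: one cut set from each child combined → 1 × 1 = 1 cut set(s).
Cylinder backup down [AND]: one cut set from each child combined → 1 × 1 = 1 cut set(s).
Anesthesia gas delivery interrupted [AND]: one cut set from each child combined → 2 × 2 × 1 × 1 = 4 cut set(s).
Minimal cut sets: {#3 CO2 absorber trips, #3 vaporizer lost, A pipeline inlet failed, APL valve failed, Forward flowmeter 2 stuck, Left check valve 2 is inoperative, Main fresh-gas outlet lost, O2 cylinder is inoperative, Pressure regulator is inoperative, Standby flowmeter failed}; {#3 vaporizer lost, A pipeline inlet failed, APL valve failed, Forward flowmeter 2 stuck, Left check valve 2 is inoperative, Main fresh-gas outlet lost, O2 cylinder is inoperative, Pressure regulator is inoperative, Standby flowmeter failed, Supply hose lost}; {#3 CO2 absorber trips, #3 vaporizer lost, A pipeline inlet failed, APL valve failed, Aft check valve degraded, Forward flowmeter 2 stuck, Left check valve 2 is inoperative, Main fresh-gas outlet lost, O2 cylinder is inoperative, Pressure regulator is inoperative}; {#3 vaporizer lost, A pipeline inlet failed, APL valve failed, Aft check valve degraded, Forward flowmeter 2 stuck, Left check valve 2 is inoperative, Main fresh-gas outlet lost, O2 cylinder is inoperative, Pressure regulator is inoperative, Supply hose lost}.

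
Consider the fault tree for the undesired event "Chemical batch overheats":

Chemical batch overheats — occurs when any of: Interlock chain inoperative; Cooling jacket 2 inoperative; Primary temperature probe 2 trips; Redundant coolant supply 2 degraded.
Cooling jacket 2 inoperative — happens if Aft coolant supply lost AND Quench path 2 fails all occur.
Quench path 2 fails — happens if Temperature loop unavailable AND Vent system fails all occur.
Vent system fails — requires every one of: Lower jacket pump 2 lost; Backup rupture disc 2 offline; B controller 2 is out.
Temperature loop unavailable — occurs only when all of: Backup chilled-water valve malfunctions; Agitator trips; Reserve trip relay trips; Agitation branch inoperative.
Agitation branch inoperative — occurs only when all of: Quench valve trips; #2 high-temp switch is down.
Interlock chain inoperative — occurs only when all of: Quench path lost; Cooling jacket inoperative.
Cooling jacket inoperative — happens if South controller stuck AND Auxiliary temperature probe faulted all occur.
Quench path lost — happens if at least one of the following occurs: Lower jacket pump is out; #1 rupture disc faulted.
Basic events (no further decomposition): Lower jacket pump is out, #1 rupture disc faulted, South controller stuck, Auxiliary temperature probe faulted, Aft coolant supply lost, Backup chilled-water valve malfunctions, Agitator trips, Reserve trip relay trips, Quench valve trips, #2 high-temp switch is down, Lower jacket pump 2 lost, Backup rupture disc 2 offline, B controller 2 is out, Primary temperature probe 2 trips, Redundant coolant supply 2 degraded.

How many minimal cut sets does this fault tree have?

Quench path lost [OR]: union of children's cut sets → 2 cut set(s).
Cooling jacket inoperative [AND]: one cut set from each child combined → 1 × 1 = 1 cut set(s).
Interlock chain inoperative [AND]: one cut set from each child combined → 2 × 1 = 2 cut set(s).
Agitation branch inoperative [AND]: one cut set from each child combined → 1 × 1 = 1 cut set(s).
Temperature loop unavailable [AND]: one cut set from each child combined → 1 × 1 × 1 × 1 = 1 cut set(s).
Vent system fails [AND]: one cut set from each child combined → 1 × 1 × 1 = 1 cut set(s).
Quench path 2 fails [AND]: one cut set from each child combined → 1 × 1 = 1 cut set(s).
Cooling jacket 2 inoperative [AND]: one cut set from each child combined → 1 × 1 = 1 cut set(s).
Chemical batch overheats [OR]: union of children's cut sets → 5 cut set(s).
Minimal cut sets: {Auxiliary temperature probe faulted, Lower jacket pump is out, South controller stuck}; {#1 rupture disc faulted, Auxiliary temperature probe faulted, South controller stuck}; {#2 high-temp switch is down, Aft coolant supply lost, Agitator trips, B controller 2 is out, Backup chilled-water valve malfunctions, Backup rupture disc 2 offline, Lower jacket pump 2 lost, Quench valve trips, Reserve trip relay trips}; {Primary temperature probe 2 trips}; {Redundant coolant supply 2 degraded}.

5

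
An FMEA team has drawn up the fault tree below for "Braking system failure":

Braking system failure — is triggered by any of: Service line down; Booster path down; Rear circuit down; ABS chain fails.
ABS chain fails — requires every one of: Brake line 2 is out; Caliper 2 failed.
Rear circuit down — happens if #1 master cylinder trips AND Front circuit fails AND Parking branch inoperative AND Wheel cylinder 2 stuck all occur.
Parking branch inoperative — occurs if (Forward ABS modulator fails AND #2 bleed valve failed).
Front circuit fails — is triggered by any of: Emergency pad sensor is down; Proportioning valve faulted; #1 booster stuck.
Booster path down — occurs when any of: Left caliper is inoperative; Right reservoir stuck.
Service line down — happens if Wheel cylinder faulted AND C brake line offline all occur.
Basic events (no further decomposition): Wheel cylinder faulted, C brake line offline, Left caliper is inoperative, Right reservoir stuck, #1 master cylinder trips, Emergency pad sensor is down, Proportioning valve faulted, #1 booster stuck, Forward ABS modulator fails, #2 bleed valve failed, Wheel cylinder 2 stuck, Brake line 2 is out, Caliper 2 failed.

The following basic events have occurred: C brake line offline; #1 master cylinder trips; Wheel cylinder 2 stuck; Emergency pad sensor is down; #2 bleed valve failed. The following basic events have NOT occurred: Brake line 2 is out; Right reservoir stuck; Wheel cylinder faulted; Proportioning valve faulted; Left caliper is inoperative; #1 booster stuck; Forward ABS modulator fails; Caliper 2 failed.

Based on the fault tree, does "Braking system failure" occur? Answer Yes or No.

Service line down [AND]: Wheel cylinder faulted=not, C brake line offline=occurs → not all inputs occur → does not occur.
Booster path down [OR]: Left caliper is inoperative=not, Right reservoir stuck=not → no input occurs → does not occur.
Front circuit fails [OR]: Emergency pad sensor is down=occurs, Proportioning valve faulted=not, #1 booster stuck=not → at least one input occurs → occurs.
Parking branch inoperative [AND]: Forward ABS modulator fails=not, #2 bleed valve failed=occurs → not all inputs occur → does not occur.
Rear circuit down [AND]: #1 master cylinder trips=occurs, Front circuit fails=occurs, Parking branch inoperative=not, Wheel cylinder 2 stuck=occurs → not all inputs occur → does not occur.
ABS chain fails [AND]: Brake line 2 is out=not, Caliper 2 failed=not → not all inputs occur → does not occur.
Braking system failure [OR]: Service line down=not, Booster path down=not, Rear circuit down=not, ABS chain fails=not → no input occurs → does not occur.

No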